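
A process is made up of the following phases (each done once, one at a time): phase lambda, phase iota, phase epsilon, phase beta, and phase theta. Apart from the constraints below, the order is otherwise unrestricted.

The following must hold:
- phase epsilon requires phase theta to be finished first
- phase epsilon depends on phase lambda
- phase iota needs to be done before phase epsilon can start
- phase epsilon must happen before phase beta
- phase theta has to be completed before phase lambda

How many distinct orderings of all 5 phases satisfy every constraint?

3

2 phases have no prerequisites (phase iota, phase theta), so any of them could come first.
Counting all ways to extend the partial order to a total order gives 3.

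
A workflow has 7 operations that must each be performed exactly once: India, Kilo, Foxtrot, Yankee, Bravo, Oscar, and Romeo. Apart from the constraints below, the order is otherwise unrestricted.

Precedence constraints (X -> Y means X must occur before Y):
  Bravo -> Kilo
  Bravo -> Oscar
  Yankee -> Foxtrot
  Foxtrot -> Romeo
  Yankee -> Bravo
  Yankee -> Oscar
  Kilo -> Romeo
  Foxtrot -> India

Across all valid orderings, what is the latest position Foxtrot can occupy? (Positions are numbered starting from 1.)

The operations that are forced after Foxtrot, directly or by a chain of constraints, are India, Romeo. That's 2 operations.
So at least 2 operations follow Foxtrot, putting Foxtrot no later than position 5. That position is achievable by scheduling everything else first.

5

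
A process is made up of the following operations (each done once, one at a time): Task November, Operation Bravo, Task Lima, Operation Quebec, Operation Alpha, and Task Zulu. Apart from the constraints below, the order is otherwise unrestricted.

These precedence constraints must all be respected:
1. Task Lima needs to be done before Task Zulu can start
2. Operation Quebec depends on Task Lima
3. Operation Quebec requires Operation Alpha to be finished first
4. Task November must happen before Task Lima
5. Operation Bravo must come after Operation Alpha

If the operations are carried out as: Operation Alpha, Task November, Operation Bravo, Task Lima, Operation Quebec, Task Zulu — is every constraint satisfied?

Checking each listed constraint against this order: for instance, Operation Alpha is in position 1 and Operation Quebec in position 5, so that constraint holds — and the remaining constraints check out the same way.

Yes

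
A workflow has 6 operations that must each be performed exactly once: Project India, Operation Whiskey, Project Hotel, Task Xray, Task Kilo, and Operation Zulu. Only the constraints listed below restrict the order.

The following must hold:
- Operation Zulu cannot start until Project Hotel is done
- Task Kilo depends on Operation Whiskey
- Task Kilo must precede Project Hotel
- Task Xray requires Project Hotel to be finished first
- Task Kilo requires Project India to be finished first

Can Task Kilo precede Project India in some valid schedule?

No

There is a dependency chain Project India → Task Kilo, so Task Kilo always comes after Project India.
Hence Task Kilo can never be scheduled before Project India.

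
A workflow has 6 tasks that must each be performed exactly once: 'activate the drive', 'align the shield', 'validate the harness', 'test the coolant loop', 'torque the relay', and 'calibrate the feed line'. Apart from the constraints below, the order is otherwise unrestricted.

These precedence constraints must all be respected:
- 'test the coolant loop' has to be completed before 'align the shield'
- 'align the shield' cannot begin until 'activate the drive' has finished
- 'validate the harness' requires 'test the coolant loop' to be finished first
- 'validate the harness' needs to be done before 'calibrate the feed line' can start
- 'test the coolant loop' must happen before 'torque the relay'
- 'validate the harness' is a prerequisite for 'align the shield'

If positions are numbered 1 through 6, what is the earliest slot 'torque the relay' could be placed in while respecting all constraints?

The only task forced before 'torque the relay' (directly or transitively) is 'test the coolant loop'.
So at minimum 1 task comes before 'torque the relay', putting 'torque the relay' no earlier than position 2. That position is achievable by scheduling exactly that predecessor first.

2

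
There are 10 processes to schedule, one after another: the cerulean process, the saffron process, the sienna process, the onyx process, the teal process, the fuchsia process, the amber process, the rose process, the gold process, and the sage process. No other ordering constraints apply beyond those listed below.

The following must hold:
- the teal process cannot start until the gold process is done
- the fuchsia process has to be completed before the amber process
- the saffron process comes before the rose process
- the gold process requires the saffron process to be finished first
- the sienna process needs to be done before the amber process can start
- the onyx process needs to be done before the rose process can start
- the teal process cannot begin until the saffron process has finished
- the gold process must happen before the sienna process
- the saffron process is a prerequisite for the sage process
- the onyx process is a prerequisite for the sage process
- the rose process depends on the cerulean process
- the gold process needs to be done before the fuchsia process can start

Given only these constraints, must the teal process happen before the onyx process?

No chain of constraints connects the teal process to the onyx process in either direction.
A valid ordering placing the onyx process before the teal process exists, so the answer is no.

No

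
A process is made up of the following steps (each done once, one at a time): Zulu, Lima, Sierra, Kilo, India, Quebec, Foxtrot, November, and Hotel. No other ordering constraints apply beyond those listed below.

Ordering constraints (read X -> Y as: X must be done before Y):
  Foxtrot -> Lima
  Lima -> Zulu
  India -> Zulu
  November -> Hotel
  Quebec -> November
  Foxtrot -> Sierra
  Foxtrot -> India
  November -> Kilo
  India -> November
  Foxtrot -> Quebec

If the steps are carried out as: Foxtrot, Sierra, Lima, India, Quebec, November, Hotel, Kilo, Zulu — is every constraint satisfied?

Yes

Going through the constraints one by one, each required predecessor appears earlier in the sequence than its dependent — e.g. Lima (position 3) is before Zulu (position 9), as required.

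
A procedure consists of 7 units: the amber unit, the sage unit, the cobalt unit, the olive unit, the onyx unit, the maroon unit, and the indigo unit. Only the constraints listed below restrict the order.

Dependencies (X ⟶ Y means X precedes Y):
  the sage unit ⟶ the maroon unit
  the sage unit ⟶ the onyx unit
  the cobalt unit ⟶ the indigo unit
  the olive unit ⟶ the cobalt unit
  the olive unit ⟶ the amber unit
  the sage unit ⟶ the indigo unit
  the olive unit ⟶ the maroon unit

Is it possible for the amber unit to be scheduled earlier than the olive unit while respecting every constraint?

The constraints give a chain the olive unit → the amber unit, which forces the olive unit before the amber unit.
Hence the amber unit can never be scheduled before the olive unit.

No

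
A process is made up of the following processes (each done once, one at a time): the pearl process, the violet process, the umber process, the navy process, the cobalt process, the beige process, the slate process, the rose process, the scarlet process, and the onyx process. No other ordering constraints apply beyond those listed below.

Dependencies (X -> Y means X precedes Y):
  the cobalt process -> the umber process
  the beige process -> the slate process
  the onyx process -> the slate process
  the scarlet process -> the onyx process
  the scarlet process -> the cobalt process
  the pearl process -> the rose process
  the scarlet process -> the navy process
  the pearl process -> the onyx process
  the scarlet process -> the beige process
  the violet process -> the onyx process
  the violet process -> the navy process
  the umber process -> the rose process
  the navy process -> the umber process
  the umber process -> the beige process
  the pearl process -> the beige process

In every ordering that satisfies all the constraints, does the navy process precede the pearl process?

Nothing in the constraints links the navy process and the pearl process; they are unordered relative to each other.
There exist valid orderings with the pearl process before the navy process, so the navy process is not required to come first.

No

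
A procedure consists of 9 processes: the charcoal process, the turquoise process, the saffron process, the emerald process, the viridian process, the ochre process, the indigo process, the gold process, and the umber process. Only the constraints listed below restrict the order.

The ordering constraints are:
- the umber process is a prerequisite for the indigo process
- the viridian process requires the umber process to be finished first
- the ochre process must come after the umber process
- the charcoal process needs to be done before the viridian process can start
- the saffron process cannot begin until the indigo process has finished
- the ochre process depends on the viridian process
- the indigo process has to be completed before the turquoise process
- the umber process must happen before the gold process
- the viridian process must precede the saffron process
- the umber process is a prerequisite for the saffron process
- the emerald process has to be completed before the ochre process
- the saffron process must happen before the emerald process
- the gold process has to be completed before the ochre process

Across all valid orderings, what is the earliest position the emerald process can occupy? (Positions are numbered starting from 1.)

Every process that must precede the emerald process has to come before it. Tracing all chains that end at the emerald process, those processes are: the charcoal process, the saffron process, the viridian process, the indigo process, the umber process — 5 in total.
With 5 mandatory predecessors, the earliest the emerald process can sit is position 5+1 = 6, and placing just those 5 first achieves it.

6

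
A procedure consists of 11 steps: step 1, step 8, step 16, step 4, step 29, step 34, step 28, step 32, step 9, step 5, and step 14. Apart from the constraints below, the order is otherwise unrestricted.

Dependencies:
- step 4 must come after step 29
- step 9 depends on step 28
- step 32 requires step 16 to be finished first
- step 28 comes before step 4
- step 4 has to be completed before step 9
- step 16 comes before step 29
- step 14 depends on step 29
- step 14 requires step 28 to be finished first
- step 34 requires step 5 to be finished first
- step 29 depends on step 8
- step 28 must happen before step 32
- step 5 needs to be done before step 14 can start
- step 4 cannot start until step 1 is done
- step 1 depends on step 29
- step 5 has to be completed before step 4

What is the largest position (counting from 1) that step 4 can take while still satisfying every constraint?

The only step forced after step 4 (directly or by a chain) is step 9.
With 1 mandatory successor out of 11 steps total, the latest slot for step 4 is 11−1 = 10, and it's reachable by doing all non-successors before step 4.

10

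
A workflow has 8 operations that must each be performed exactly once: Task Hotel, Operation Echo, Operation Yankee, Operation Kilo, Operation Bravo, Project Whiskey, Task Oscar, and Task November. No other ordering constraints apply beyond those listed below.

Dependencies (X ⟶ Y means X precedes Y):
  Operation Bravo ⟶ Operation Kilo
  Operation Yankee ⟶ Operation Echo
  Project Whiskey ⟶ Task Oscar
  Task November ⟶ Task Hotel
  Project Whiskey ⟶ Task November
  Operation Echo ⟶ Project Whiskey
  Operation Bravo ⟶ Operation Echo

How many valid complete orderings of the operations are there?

39

The operations with no prerequisites are Operation Yankee, Operation Bravo; any of them can be placed first.
Systematically extending each partial ordering one operation at a time and counting, there are 39 complete orderings.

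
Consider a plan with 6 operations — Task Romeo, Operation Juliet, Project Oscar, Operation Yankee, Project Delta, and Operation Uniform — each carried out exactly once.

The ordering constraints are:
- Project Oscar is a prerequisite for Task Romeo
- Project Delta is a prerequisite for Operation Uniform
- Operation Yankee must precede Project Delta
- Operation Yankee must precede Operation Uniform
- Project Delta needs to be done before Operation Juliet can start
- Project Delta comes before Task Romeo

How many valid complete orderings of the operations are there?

24

2 operations have no prerequisites (Project Oscar, Operation Yankee), so any of them could come first.
Enumerating by repeatedly choosing an available operation (one whose prerequisites are all placed) gives 24 distinct complete orderings.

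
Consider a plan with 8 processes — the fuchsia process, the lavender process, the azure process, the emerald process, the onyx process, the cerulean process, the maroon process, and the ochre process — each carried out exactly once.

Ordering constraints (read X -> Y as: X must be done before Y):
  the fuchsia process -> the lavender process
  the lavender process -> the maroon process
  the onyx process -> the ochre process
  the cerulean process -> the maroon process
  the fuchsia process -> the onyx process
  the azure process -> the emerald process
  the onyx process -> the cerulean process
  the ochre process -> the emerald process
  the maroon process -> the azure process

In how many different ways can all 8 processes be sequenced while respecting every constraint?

14

Only the fuchsia process has no prerequisites, so it must go first.
Systematically extending each partial ordering one process at a time and counting, there are 14 complete orderings.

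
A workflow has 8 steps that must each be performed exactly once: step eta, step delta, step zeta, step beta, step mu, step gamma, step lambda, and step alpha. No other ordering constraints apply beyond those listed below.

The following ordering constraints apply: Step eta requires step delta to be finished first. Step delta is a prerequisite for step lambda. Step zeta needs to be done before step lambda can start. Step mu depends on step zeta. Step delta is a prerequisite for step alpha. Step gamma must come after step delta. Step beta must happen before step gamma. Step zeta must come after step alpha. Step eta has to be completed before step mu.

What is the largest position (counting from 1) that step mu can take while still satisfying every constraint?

8

Step mu has no required successors, so nothing stops it from going last (position 8).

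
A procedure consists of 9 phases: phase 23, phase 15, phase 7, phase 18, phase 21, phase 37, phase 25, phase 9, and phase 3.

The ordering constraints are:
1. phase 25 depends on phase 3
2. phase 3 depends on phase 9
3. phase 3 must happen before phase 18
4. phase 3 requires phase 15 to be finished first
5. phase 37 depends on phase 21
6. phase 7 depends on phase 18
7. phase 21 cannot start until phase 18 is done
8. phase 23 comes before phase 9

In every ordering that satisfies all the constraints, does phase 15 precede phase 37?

Yes

There is a constraint chain phase 15 → phase 3 → phase 18 → phase 21 → phase 37.
That forces phase 15 before phase 37 in every valid schedule.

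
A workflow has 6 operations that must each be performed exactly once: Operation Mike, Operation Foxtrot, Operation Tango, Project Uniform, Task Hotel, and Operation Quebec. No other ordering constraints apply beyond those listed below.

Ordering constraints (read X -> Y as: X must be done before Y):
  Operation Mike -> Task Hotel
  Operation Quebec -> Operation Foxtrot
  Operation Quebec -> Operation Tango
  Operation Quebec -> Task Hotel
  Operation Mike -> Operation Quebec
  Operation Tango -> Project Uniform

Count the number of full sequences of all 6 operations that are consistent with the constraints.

Operation Mike is the only operation with nothing required before it, so every ordering starts there.
Counting all ways to extend the partial order to a total order gives 12.

12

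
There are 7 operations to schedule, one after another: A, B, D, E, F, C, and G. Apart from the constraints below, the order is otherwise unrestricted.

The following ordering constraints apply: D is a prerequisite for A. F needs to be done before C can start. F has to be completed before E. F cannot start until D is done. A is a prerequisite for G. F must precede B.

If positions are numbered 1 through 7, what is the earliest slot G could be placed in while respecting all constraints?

Working backwards through the constraints from G, its full set of required predecessors is A, D — 2 of them.
With 2 mandatory predecessors, the earliest G can sit is position 2+1 = 3, and placing just those 2 first achieves it.

3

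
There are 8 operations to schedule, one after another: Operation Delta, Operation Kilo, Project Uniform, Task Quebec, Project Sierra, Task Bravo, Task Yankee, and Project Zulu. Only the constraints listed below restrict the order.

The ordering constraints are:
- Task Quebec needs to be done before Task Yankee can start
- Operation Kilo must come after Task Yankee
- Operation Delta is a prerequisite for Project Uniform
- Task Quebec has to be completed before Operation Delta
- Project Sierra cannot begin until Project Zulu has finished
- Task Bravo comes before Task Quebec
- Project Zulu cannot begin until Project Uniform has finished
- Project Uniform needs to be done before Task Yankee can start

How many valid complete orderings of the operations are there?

6

Task Bravo is the only operation with nothing required before it, so every ordering starts there.
Enumerating by repeatedly choosing an available operation (one whose prerequisites are all placed) gives 6 distinct complete orderings.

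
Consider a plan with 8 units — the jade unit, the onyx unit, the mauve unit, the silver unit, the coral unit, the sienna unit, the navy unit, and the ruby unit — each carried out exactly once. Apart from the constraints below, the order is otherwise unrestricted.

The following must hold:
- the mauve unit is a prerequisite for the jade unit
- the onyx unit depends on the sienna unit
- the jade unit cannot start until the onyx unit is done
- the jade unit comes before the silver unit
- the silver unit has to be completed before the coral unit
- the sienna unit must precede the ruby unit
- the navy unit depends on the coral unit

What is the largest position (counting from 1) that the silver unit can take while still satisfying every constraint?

Following every chain forward from the silver unit, the units that must come later are the coral unit, the navy unit — 2 of them.
With 2 mandatory successors out of 8 units total, the latest slot for the silver unit is 8−2 = 6, and it's reachable by doing all non-successors before the silver unit.

6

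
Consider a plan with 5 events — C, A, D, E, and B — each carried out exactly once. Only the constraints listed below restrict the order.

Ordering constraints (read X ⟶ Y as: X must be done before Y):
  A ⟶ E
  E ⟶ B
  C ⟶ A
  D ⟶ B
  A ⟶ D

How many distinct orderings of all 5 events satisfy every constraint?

2

C is the only event with nothing required before it, so every ordering starts there.
Counting all ways to extend the partial order to a total order gives 2.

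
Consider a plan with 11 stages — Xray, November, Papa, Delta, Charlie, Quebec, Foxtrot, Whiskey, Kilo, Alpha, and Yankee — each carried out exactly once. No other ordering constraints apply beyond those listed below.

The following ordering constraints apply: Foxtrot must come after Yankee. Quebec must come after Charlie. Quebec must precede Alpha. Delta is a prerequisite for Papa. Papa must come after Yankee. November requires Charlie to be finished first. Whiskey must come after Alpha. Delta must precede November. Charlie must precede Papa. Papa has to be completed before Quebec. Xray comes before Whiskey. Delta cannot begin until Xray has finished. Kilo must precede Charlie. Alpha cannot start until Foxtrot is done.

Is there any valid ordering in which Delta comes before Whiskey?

Yes

Every valid ordering already has Delta before Whiskey (the constraints require it), so in particular at least one does.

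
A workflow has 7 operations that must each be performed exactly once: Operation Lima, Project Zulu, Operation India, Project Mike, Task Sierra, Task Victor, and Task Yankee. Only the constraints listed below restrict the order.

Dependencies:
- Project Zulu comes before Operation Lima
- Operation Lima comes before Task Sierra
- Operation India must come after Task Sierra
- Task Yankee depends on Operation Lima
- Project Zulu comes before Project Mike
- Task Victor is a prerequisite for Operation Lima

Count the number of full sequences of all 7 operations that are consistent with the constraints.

33

2 operations have no prerequisites (Project Zulu, Task Victor), so any of them could come first.
Enumerating by repeatedly choosing an available operation (one whose prerequisites are all placed) gives 33 distinct complete orderings.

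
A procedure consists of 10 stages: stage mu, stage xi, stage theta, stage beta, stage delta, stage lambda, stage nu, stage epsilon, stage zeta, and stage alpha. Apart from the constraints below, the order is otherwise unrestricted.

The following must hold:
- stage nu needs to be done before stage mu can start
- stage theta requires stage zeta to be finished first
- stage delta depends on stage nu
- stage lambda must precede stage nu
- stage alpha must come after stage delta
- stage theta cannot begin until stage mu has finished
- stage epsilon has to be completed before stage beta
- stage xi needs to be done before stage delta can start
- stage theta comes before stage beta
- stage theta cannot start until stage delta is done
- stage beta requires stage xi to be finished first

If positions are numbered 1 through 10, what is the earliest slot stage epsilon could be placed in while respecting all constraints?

Nothing is required before stage epsilon; it can be the very first stage.

1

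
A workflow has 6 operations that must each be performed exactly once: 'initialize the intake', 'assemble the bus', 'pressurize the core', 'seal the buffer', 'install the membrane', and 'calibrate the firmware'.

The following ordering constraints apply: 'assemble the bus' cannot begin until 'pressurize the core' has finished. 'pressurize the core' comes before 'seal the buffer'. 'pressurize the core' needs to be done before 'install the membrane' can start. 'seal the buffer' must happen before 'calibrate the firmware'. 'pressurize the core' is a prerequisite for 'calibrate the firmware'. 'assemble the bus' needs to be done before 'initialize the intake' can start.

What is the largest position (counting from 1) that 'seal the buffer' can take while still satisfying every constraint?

Following the constraints forward from 'seal the buffer', its only required successor is 'calibrate the firmware'.
So at least 1 operation follows 'seal the buffer', putting 'seal the buffer' no later than position 5. That position is achievable by scheduling everything else first.

5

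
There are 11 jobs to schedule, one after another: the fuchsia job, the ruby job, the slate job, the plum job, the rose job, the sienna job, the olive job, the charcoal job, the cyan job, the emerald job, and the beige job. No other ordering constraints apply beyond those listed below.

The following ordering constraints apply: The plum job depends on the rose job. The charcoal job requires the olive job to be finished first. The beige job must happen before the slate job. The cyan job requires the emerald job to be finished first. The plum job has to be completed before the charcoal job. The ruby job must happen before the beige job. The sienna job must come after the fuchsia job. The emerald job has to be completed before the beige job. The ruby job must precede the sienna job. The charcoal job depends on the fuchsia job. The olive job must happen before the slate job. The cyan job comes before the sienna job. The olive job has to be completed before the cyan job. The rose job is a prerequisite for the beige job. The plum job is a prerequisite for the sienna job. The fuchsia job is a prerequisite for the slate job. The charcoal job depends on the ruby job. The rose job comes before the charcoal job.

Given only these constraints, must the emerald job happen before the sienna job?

Tracing the constraints gives a chain: the emerald job → the cyan job → the sienna job.
So the emerald job must precede the sienna job in any valid ordering.

Yes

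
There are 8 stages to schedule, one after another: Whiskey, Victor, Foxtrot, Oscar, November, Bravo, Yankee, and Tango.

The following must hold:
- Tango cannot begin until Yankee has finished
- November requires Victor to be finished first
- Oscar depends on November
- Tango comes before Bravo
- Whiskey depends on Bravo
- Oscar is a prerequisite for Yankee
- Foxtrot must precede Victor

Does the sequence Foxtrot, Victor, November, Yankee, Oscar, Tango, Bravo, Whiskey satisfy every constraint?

No

Here Oscar comes after Yankee.
That contradicts the constraint that Oscar must precede Yankee.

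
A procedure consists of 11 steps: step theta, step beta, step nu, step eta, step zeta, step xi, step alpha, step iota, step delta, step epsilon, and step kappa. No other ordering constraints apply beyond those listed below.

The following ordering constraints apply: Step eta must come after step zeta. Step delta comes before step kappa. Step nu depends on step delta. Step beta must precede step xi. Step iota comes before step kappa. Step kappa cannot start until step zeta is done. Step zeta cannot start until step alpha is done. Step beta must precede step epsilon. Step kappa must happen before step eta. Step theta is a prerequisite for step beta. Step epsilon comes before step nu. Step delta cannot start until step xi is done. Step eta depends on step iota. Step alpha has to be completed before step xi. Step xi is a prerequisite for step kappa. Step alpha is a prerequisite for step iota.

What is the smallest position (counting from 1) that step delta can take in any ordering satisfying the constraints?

5

Every step that must precede step delta has to come before it. Tracing all chains that end at step delta, those steps are: step theta, step beta, step xi, step alpha — 4 in total.
With 4 mandatory predecessors, the earliest step delta can sit is position 4+1 = 5, and placing just those 4 first achieves it.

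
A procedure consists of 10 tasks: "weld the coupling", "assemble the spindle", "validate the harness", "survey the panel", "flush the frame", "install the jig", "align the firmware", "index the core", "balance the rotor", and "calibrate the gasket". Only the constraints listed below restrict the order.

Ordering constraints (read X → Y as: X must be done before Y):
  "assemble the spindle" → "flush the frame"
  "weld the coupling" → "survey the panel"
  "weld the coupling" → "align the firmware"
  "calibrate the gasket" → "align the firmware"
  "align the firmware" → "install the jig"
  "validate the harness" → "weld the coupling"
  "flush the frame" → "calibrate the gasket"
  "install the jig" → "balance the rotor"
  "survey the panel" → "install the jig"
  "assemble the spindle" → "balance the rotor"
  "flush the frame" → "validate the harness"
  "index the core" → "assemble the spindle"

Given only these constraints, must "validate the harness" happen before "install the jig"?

Yes

Tracing the constraints gives a chain: "validate the harness" → "weld the coupling" → "survey the panel" → "install the jig".
So "validate the harness" must precede "install the jig" in any valid ordering.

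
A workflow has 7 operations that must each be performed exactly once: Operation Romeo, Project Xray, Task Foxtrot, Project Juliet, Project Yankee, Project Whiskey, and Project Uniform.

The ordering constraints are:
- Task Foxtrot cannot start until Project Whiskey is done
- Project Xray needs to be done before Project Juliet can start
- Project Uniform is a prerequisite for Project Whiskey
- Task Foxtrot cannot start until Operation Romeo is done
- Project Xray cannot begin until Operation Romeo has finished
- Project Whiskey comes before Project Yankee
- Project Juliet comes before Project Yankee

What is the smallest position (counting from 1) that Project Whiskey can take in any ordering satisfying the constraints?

The only operation forced before Project Whiskey (directly or transitively) is Project Uniform.
So at minimum 1 operation comes before Project Whiskey, putting Project Whiskey no earlier than position 2. That position is achievable by scheduling exactly that predecessor first.

2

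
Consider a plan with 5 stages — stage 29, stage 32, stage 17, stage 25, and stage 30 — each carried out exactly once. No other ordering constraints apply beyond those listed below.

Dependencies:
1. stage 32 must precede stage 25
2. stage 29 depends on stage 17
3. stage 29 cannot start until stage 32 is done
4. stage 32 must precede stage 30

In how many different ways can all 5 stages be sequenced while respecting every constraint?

2 stages have no prerequisites (stage 32, stage 17), so any of them could come first.
Enumerating by repeatedly choosing an available stage (one whose prerequisites are all placed) gives 18 distinct complete orderings.

18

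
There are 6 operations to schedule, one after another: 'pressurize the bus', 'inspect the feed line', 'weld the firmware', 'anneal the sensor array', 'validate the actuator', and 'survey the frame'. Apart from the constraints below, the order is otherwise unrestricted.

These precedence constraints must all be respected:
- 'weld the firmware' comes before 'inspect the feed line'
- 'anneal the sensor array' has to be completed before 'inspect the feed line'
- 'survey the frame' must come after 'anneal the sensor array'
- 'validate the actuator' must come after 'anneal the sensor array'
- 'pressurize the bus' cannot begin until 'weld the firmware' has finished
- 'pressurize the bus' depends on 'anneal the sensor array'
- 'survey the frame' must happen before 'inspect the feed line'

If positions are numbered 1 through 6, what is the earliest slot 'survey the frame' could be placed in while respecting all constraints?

2

The only operation forced before 'survey the frame' (directly or transitively) is 'anneal the sensor array'.
So at minimum 1 operation comes before 'survey the frame', putting 'survey the frame' no earlier than position 2. That position is achievable by scheduling exactly that predecessor first.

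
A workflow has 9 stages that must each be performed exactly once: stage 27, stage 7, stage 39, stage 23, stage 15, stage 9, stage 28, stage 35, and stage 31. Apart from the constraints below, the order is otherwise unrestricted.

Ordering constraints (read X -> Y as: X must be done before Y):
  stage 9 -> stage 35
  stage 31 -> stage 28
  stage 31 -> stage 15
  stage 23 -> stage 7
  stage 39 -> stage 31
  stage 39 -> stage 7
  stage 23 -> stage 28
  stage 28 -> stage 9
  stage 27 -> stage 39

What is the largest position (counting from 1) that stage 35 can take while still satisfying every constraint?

9

No constraint forces any stage after stage 35, so it can be placed last, in position 9.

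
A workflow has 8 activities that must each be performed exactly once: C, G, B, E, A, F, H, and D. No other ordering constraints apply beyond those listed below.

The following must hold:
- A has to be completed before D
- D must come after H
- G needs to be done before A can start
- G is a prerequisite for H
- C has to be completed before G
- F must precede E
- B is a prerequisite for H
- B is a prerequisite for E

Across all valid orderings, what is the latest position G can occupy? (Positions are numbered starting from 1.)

The activities that are forced after G, directly or by a chain of constraints, are A, H, D. That's 3 activities.
With 3 mandatory successors out of 8 activities total, the latest slot for G is 8−3 = 5, and it's reachable by doing all non-successors before G.

5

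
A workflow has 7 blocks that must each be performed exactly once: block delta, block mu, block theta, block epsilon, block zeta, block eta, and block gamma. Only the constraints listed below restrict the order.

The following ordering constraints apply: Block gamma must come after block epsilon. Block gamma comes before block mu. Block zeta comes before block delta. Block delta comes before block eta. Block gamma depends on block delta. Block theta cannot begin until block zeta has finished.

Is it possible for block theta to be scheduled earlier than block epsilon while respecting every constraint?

Nothing in the constraints forces block epsilon before block theta — there is no chain from block epsilon to block theta.
So a valid ordering placing block theta earlier than block epsilon exists.

Yes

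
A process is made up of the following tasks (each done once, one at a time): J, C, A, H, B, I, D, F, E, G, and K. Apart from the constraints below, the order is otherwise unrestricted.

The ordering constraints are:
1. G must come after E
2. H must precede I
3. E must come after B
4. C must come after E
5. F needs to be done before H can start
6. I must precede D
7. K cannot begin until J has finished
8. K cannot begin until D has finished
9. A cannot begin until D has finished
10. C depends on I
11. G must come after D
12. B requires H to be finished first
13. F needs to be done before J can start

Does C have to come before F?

In fact the dependencies run the other way: F → H → I → C.
So C never precedes F.

No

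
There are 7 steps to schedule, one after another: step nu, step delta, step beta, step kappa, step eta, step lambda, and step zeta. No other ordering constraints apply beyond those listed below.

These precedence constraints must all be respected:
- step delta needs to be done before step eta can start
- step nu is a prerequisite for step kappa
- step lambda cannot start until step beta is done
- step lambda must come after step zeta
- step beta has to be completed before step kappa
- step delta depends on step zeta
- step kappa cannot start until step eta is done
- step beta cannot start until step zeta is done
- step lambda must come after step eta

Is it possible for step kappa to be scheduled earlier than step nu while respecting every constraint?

No

The constraints give a chain step nu → step kappa, which forces step nu before step kappa.
So no valid ordering can have step kappa before step nu.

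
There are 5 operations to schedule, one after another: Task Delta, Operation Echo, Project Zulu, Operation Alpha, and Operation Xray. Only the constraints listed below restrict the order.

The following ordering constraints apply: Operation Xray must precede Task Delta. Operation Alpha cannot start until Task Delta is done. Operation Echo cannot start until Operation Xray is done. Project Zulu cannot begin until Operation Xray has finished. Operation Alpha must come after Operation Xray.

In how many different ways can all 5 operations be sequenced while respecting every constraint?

12

Operation Xray is the only operation with nothing required before it, so every ordering starts there.
Systematically extending each partial ordering one operation at a time and counting, there are 12 complete orderings.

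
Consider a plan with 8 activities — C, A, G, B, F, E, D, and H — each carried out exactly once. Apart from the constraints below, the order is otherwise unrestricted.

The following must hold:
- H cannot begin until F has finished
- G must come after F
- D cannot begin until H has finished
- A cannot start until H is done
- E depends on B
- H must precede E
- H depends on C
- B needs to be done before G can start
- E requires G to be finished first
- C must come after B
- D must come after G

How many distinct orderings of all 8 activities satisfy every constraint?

2 activities have no prerequisites (B, F), so any of them could come first.
Counting all ways to extend the partial order to a total order gives 54.

54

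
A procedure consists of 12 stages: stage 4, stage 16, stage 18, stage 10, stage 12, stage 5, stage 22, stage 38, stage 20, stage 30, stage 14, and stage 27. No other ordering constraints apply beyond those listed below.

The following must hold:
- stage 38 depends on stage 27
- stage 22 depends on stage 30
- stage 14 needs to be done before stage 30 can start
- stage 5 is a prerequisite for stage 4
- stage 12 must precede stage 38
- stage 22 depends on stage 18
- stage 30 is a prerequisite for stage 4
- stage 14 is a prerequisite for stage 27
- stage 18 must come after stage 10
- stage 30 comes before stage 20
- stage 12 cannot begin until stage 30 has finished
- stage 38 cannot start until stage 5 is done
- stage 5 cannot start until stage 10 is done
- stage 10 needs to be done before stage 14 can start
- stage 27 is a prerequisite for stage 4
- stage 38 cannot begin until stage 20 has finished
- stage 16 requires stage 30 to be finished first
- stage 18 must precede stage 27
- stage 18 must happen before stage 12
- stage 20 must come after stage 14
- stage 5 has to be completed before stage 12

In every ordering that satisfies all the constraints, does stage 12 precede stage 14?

In fact the dependencies run the other way: stage 14 → stage 30 → stage 12.
So stage 12 does not have to come before stage 14 — it cannot.

No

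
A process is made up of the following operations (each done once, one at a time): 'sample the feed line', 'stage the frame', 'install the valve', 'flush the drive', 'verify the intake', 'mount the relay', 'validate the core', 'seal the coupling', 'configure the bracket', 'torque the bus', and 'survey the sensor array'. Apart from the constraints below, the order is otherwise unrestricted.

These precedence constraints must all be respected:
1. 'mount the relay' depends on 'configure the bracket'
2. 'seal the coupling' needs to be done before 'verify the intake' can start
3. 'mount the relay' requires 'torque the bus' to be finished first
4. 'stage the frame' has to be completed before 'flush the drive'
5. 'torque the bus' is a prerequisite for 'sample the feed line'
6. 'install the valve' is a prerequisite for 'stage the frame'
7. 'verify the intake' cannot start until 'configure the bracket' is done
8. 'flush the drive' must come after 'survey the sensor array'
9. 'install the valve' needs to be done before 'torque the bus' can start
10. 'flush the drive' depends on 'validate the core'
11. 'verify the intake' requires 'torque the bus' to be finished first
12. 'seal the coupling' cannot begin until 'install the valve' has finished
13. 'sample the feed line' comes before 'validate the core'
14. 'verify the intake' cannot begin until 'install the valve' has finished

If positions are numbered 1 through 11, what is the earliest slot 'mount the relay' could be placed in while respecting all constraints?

4

Working backwards through the constraints from 'mount the relay', its full set of required predecessors is 'install the valve', 'configure the bracket', 'torque the bus' — 3 of them.
So at minimum 3 operations come before 'mount the relay', putting 'mount the relay' no earlier than position 4. That position is achievable by scheduling exactly those predecessors first.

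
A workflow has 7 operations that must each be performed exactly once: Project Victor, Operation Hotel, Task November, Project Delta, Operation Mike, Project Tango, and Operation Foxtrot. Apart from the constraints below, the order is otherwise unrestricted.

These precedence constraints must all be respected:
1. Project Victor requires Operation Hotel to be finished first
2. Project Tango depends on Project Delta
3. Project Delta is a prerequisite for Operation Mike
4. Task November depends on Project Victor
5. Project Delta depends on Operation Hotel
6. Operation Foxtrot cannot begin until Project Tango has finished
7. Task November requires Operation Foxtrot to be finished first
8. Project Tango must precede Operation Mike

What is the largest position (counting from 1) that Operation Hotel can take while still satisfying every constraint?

1

Following every chain forward from Operation Hotel, the operations that must come later are Project Victor, Task November, Project Delta, Operation Mike, Project Tango, Operation Foxtrot — 6 of them.
So at least 6 operations follow Operation Hotel, putting Operation Hotel no later than position 1. That position is achievable by scheduling everything else first.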